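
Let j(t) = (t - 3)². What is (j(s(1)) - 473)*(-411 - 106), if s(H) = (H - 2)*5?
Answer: 211453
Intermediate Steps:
s(H) = -10 + 5*H (s(H) = (-2 + H)*5 = -10 + 5*H)
j(t) = (-3 + t)²
(j(s(1)) - 473)*(-411 - 106) = ((-3 + (-10 + 5*1))² - 473)*(-411 - 106) = ((-3 + (-10 + 5))² - 473)*(-517) = ((-3 - 5)² - 473)*(-517) = ((-8)² - 473)*(-517) = (64 - 473)*(-517) = -409*(-517) = 211453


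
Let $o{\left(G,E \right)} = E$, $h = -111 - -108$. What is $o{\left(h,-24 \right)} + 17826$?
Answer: $17802$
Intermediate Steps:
$h = -3$ ($h = -111 + 108 = -3$)
$o{\left(h,-24 \right)} + 17826 = -24 + 17826 = 17802$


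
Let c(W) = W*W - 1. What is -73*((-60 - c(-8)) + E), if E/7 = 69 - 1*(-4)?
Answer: -28324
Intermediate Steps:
c(W) = -1 + W**2 (c(W) = W**2 - 1 = -1 + W**2)
E = 511 (E = 7*(69 - 1*(-4)) = 7*(69 + 4) = 7*73 = 511)
-73*((-60 - c(-8)) + E) = -73*((-60 - (-1 + (-8)**2)) + 511) = -73*((-60 - (-1 + 64)) + 511) = -73*((-60 - 1*63) + 511) = -73*((-60 - 63) + 511) = -73*(-123 + 511) = -73*388 = -28324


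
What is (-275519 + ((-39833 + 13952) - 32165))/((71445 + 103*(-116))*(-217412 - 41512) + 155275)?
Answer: 333565/15405045953 ≈ 2.1653e-5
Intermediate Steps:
(-275519 + ((-39833 + 13952) - 32165))/((71445 + 103*(-116))*(-217412 - 41512) + 155275) = (-275519 + (-25881 - 32165))/((71445 - 11948)*(-258924) + 155275) = (-275519 - 58046)/(59497*(-258924) + 155275) = -333565/(-15405201228 + 155275) = -333565/(-15405045953) = -333565*(-1/15405045953) = 333565/15405045953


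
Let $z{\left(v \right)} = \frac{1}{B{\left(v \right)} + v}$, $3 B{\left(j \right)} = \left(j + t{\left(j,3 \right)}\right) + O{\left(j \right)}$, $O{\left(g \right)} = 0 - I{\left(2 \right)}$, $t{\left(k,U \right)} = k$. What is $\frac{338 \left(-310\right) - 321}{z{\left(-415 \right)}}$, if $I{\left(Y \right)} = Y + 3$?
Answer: $\frac{218610080}{3} \approx 7.287 \cdot 10^{7}$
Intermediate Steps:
$I{\left(Y \right)} = 3 + Y$
$O{\left(g \right)} = -5$ ($O{\left(g \right)} = 0 - \left(3 + 2\right) = 0 - 5 = -5$)
$B{\left(j \right)} = - \frac{5}{3} + \frac{2 j}{3}$ ($B{\left(j \right)} = \frac{\left(j + j\right) - 5}{3} = \frac{2 j - 5}{3} = \frac{-5 + 2 j}{3} = - \frac{5}{3} + \frac{2 j}{3}$)
$z{\left(v \right)} = \frac{1}{- \frac{5}{3} + \frac{5 v}{3}}$ ($z{\left(v \right)} = \frac{1}{\left(- \frac{5}{3} + \frac{2 v}{3}\right) + v} = \frac{1}{- \frac{5}{3} + \frac{5 v}{3}}$)
$\frac{338 \left(-310\right) - 321}{z{\left(-415 \right)}} = \frac{338 \left(-310\right) - 321}{\frac{3}{5} \frac{1}{-1 - 415}} = \frac{-104780 - 321}{\frac{3}{5} \frac{1}{-416}} = - \frac{105101}{\frac{3}{5} \left(- \frac{1}{416}\right)} = - \frac{105101}{- \frac{3}{2080}} = \left(-105101\right) \left(- \frac{2080}{3}\right) = \frac{218610080}{3}$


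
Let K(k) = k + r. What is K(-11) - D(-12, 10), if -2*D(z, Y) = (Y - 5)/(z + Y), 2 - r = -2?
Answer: -33/4 ≈ -8.2500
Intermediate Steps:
r = 4 (r = 2 - 1*(-2) = 2 + 2 = 4)
D(z, Y) = -(-5 + Y)/(2*(Y + z)) (D(z, Y) = -(Y - 5)/(2*(z + Y)) = -(-5 + Y)/(2*(Y + z)))
K(k) = 4 + k (K(k) = k + 4 = 4 + k)
K(-11) - D(-12, 10) = (4 - 11) - (5 - 1*10)/(2*(10 - 12)) = -7 - (5 - 10)/(2*(-2)) = -7 - (-1)*(-5)/(2*2) = -7 - 1*5/4 = -7 - 5/4 = -33/4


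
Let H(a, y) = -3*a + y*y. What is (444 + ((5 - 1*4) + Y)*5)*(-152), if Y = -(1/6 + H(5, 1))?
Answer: -236284/3 ≈ -78761.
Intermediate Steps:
H(a, y) = y² - 3*a (H(a, y) = -3*a + y² = y² - 3*a)
Y = 83/6 (Y = -(1/6 + (1² - 3*5)) = -(⅙ + (1 - 15)) = -(⅙ - 14) = -1*(-83/6) = 83/6 ≈ 13.833)
(444 + ((5 - 1*4) + Y)*5)*(-152) = (444 + ((5 - 1*4) + 83/6)*5)*(-152) = (444 + ((5 - 4) + 83/6)*5)*(-152) = (444 + (1 + 83/6)*5)*(-152) = (444 + (89/6)*5)*(-152) = (444 + 445/6)*(-152) = (3109/6)*(-152) = -236284/3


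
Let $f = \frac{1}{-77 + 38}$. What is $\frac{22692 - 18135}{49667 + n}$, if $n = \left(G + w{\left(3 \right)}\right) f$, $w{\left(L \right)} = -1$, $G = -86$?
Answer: $\frac{59241}{645700} \approx 0.091747$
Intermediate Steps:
$f = - \frac{1}{39}$ ($f = \frac{1}{-39} = - \frac{1}{39} \approx -0.025641$)
$n = \frac{29}{13}$ ($n = \left(-86 - 1\right) \left(- \frac{1}{39}\right) = \left(-87\right) \left(- \frac{1}{39}\right) = \frac{29}{13} \approx 2.2308$)
$\frac{22692 - 18135}{49667 + n} = \frac{22692 - 18135}{49667 + \frac{29}{13}} = \frac{4557}{\frac{645700}{13}} = 4557 \cdot \frac{13}{645700} = \frac{59241}{645700}$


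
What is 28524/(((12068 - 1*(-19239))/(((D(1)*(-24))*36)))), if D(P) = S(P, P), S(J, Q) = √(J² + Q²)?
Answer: -24644736*√2/31307 ≈ -1113.3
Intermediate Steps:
D(P) = √2*√(P²) (D(P) = √(P² + P²) = √(2*P²) = √2*√(P²))
28524/(((12068 - 1*(-19239))/(((D(1)*(-24))*36)))) = 28524/(((12068 - 1*(-19239))/((((√2*√(1²))*(-24))*36)))) = 28524/(((12068 + 19239)/((((√2*√1)*(-24))*36)))) = 28524/((31307/((((√2*1)*(-24))*36)))) = 28524/((31307/(((√2*(-24))*36)))) = 28524/((31307/((-24*√2*36)))) = 28524/((31307/((-864*√2)))) = 28524/((31307*(-√2/1728))) = 28524/((-31307*√2/1728)) = 28524*(-864*√2/31307) = -24644736*√2/31307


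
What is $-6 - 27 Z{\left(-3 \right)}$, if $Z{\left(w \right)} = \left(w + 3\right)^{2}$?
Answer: $-6$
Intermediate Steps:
$Z{\left(w \right)} = \left(3 + w\right)^{2}$
$-6 - 27 Z{\left(-3 \right)} = -6 - 27 \left(3 - 3\right)^{2} = -6 - 27 \cdot 0^{2} = -6 - 0 = -6 + 0 = -6$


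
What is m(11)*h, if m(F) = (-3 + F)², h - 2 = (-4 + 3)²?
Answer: 192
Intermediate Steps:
h = 3 (h = 2 + (-4 + 3)² = 2 + (-1)² = 2 + 1 = 3)
m(11)*h = (-3 + 11)²*3 = 8²*3 = 64*3 = 192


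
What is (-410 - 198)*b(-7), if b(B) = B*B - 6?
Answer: -26144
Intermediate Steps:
b(B) = -6 + B² (b(B) = B² - 6 = -6 + B²)
(-410 - 198)*b(-7) = (-410 - 198)*(-6 + (-7)²) = -608*(-6 + 49) = -608*43 = -26144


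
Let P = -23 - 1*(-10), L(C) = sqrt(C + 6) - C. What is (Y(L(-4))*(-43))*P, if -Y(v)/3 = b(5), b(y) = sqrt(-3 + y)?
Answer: -1677*sqrt(2) ≈ -2371.6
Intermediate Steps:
L(C) = sqrt(6 + C) - C
Y(v) = -3*sqrt(2) (Y(v) = -3*sqrt(-3 + 5) = -3*sqrt(2))
P = -13 (P = -23 + 10 = -13)
(Y(L(-4))*(-43))*P = (-3*sqrt(2)*(-43))*(-13) = (129*sqrt(2))*(-13) = -1677*sqrt(2)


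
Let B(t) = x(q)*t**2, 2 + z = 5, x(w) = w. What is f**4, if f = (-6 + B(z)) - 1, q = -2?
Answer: 390625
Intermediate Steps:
z = 3 (z = -2 + 5 = 3)
B(t) = -2*t**2
f = -25 (f = (-6 - 2*3**2) - 1 = (-6 - 2*9) - 1 = (-6 - 18) - 1 = -24 - 1 = -25)
f**4 = (-25)**4 = 390625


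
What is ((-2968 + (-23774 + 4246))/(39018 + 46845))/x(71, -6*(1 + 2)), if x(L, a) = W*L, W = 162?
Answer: -11248/493798113 ≈ -2.2779e-5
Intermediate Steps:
x(L, a) = 162*L
((-2968 + (-23774 + 4246))/(39018 + 46845))/x(71, -6*(1 + 2)) = ((-2968 + (-23774 + 4246))/(39018 + 46845))/((162*71)) = ((-2968 - 19528)/85863)/11502 = -22496*1/85863*(1/11502) = -22496/85863*1/11502 = -11248/493798113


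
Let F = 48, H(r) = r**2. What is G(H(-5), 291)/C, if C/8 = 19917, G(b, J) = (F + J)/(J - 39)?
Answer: 113/13384224 ≈ 8.4428e-6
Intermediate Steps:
G(b, J) = (48 + J)/(-39 + J) (G(b, J) = (48 + J)/(J - 39) = (48 + J)/(-39 + J))
C = 159336 (C = 8*19917 = 159336)
G(H(-5), 291)/C = ((48 + 291)/(-39 + 291))/159336 = (339/252)*(1/159336) = ((1/252)*339)*(1/159336) = (113/84)*(1/159336) = 113/13384224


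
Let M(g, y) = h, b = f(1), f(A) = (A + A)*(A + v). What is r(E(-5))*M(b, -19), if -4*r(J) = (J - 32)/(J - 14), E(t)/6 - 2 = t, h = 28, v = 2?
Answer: -175/16 ≈ -10.938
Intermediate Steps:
f(A) = 2*A*(2 + A) (f(A) = (A + A)*(A + 2) = (2*A)*(2 + A) = 2*A*(2 + A))
b = 6 (b = 2*1*(2 + 1) = 2*1*3 = 6)
M(g, y) = 28
E(t) = 12 + 6*t
r(J) = -(-32 + J)/(4*(-14 + J)) (r(J) = -(J - 32)/(4*(J - 14)) = -(-32 + J)/(4*(-14 + J)))
r(E(-5))*M(b, -19) = ((32 - (12 + 6*(-5)))/(4*(-14 + (12 + 6*(-5)))))*28 = ((32 - (12 - 30))/(4*(-14 + (12 - 30))))*28 = ((32 - 1*(-18))/(4*(-14 - 18)))*28 = ((¼)*(32 + 18)/(-32))*28 = ((¼)*(-1/32)*50)*28 = -25/64*28 = -175/16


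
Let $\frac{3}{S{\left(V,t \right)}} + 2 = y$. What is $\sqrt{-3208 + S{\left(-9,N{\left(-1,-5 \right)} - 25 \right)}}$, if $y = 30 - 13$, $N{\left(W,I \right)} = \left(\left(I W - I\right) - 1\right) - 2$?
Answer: $\frac{i \sqrt{80195}}{5} \approx 56.637 i$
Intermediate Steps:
$N{\left(W,I \right)} = -3 - I + I W$ ($N{\left(W,I \right)} = \left(\left(- I + I W\right) - 1\right) - 2 = \left(-1 - I + I W\right) - 2 = -3 - I + I W$)
$y = 17$ ($y = 30 - 13 = 17$)
$S{\left(V,t \right)} = \frac{1}{5}$ ($S{\left(V,t \right)} = \frac{3}{-2 + 17} = \frac{3}{15} = 3 \cdot \frac{1}{15} = \frac{1}{5}$)
$\sqrt{-3208 + S{\left(-9,N{\left(-1,-5 \right)} - 25 \right)}} = \sqrt{-3208 + \frac{1}{5}} = \sqrt{- \frac{16039}{5}} = \frac{i \sqrt{80195}}{5}$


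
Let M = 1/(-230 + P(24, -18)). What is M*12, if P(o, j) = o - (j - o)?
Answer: -3/41 ≈ -0.073171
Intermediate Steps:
P(o, j) = -j + 2*o (P(o, j) = o + (o - j) = -j + 2*o)
M = -1/164 (M = 1/(-230 + (-1*(-18) + 2*24)) = 1/(-230 + (18 + 48)) = 1/(-230 + 66) = 1/(-164) = -1/164 ≈ -0.0060976)
M*12 = -1/164*12 = -3/41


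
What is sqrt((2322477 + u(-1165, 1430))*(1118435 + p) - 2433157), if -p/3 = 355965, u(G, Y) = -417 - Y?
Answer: sqrt(117282207043) ≈ 3.4247e+5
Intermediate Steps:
p = -1067895 (p = -3*355965 = -1067895)
sqrt((2322477 + u(-1165, 1430))*(1118435 + p) - 2433157) = sqrt((2322477 + (-417 - 1*1430))*(1118435 - 1067895) - 2433157) = sqrt((2322477 + (-417 - 1430))*50540 - 2433157) = sqrt((2322477 - 1847)*50540 - 2433157) = sqrt(2320630*50540 - 2433157) = sqrt(117284640200 - 2433157) = sqrt(117282207043)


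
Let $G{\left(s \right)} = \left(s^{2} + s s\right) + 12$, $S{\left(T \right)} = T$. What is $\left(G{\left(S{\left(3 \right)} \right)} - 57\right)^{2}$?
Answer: $729$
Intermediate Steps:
$G{\left(s \right)} = 12 + 2 s^{2}$ ($G{\left(s \right)} = \left(s^{2} + s^{2}\right) + 12 = 2 s^{2} + 12 = 12 + 2 s^{2}$)
$\left(G{\left(S{\left(3 \right)} \right)} - 57\right)^{2} = \left(\left(12 + 2 \cdot 3^{2}\right) - 57\right)^{2} = \left(\left(12 + 2 \cdot 9\right) - 57\right)^{2} = \left(\left(12 + 18\right) - 57\right)^{2} = \left(30 - 57\right)^{2} = \left(-27\right)^{2} = 729$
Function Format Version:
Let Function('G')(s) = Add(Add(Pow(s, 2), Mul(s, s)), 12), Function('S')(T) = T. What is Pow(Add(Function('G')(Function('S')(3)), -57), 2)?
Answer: 729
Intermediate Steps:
Function('G')(s) = Add(12, Mul(2, Pow(s, 2))) (Function('G')(s) = Add(Add(Pow(s, 2), Pow(s, 2)), 12) = Add(Mul(2, Pow(s, 2)), 12) = Add(12, Mul(2, Pow(s, 2))))
Pow(Add(Function('G')(Function('S')(3)), -57), 2) = Pow(Add(Add(12, Mul(2, Pow(3, 2))), -57), 2) = Pow(Add(Add(12, Mul(2, 9)), -57), 2) = Pow(Add(Add(12, 18), -57), 2) = Pow(Add(30, -57), 2) = Pow(-27, 2) = 729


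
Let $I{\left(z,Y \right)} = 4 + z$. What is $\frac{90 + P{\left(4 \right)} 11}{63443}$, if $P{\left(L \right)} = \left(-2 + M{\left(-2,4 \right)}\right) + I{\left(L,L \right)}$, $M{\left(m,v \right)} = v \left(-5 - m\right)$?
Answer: $\frac{24}{63443} \approx 0.00037829$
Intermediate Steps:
$P{\left(L \right)} = -10 + L$ ($P{\left(L \right)} = \left(-2 - 4 \left(5 - 2\right)\right) + \left(4 + L\right) = \left(-2 - 4 \cdot 3\right) + \left(4 + L\right) = \left(-2 - 12\right) + \left(4 + L\right) = -14 + \left(4 + L\right) = -10 + L$)
$\frac{90 + P{\left(4 \right)} 11}{63443} = \frac{90 + \left(-10 + 4\right) 11}{63443} = \left(90 - 66\right) \frac{1}{63443} = 24 \cdot \frac{1}{63443} = \frac{24}{63443}$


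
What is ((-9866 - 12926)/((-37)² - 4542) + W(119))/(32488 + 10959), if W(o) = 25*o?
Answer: 9462467/137857331 ≈ 0.068640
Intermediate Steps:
((-9866 - 12926)/((-37)² - 4542) + W(119))/(32488 + 10959) = ((-9866 - 12926)/((-37)² - 4542) + 25*119)/(32488 + 10959) = (-22792/(1369 - 4542) + 2975)/43447 = (-22792/(-3173) + 2975)*(1/43447) = (-22792*(-1/3173) + 2975)*(1/43447) = (22792/3173 + 2975)*(1/43447) = (9462467/3173)*(1/43447) = 9462467/137857331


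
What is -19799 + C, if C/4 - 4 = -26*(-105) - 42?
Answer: -9031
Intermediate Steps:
C = 10768 (C = 16 + 4*(-26*(-105) - 42) = 16 + 4*(2730 - 42) = 16 + 4*2688 = 16 + 10752 = 10768)
-19799 + C = -19799 + 10768 = -9031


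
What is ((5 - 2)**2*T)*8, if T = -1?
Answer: -72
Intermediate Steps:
((5 - 2)**2*T)*8 = ((5 - 2)**2*(-1))*8 = (3**2*(-1))*8 = (9*(-1))*8 = -9*8 = -72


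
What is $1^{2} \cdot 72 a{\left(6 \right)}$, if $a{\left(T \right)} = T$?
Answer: $432$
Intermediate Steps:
$1^{2} \cdot 72 a{\left(6 \right)} = 1^{2} \cdot 72 \cdot 6 = 1 \cdot 72 \cdot 6 = 72 \cdot 6 = 432$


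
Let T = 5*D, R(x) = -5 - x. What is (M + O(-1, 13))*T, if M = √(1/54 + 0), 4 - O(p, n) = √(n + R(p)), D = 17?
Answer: 85 + 85*√6/18 ≈ 96.567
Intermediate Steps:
O(p, n) = 4 - √(-5 + n - p) (O(p, n) = 4 - √(n + (-5 - p)) = 4 - √(-5 + n - p))
T = 85 (T = 5*17 = 85)
M = √6/18 (M = √(1/54 + 0) = √(1/54) = √6/18 ≈ 0.13608)
(M + O(-1, 13))*T = (√6/18 + (4 - √(-5 + 13 - 1*(-1))))*85 = (√6/18 + (4 - √(-5 + 13 + 1)))*85 = (√6/18 + (4 - √9))*85 = (√6/18 + (4 - 1*3))*85 = (√6/18 + (4 - 3))*85 = (√6/18 + 1)*85 = (1 + √6/18)*85 = 85 + 85*√6/18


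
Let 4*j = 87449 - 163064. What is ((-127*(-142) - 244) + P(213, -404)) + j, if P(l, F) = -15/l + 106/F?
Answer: -31956351/28684 ≈ -1114.1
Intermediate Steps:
j = -75615/4 (j = (87449 - 163064)/4 = (¼)*(-75615) = -75615/4 ≈ -18904.)
((-127*(-142) - 244) + P(213, -404)) + j = ((-127*(-142) - 244) + (-15/213 + 106/(-404))) - 75615/4 = ((18034 - 244) + (-15*1/213 + 106*(-1/404))) - 75615/4 = (17790 + (-5/71 - 53/202)) - 75615/4 = (17790 - 4773/14342) - 75615/4 = 255139407/14342 - 75615/4 = -31956351/28684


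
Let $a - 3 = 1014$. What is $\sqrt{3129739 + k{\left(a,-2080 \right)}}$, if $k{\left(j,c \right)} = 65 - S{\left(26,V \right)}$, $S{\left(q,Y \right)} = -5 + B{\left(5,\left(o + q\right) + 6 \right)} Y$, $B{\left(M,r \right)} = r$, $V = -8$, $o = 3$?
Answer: $\sqrt{3130089} \approx 1769.2$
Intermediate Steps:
$a = 1017$ ($a = 3 + 1014 = 1017$)
$S{\left(q,Y \right)} = -5 + Y \left(9 + q\right)$ ($S{\left(q,Y \right)} = -5 + \left(\left(3 + q\right) + 6\right) Y = -5 + \left(9 + q\right) Y = -5 + Y \left(9 + q\right)$)
$k{\left(j,c \right)} = 350$ ($k{\left(j,c \right)} = 65 - \left(-5 - 8 \left(9 + 26\right)\right) = 65 - \left(-5 - 280\right) = 65 - -285 = 65 + 285 = 350$)
$\sqrt{3129739 + k{\left(a,-2080 \right)}} = \sqrt{3129739 + 350} = \sqrt{3130089}$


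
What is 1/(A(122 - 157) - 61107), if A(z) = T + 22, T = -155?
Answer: -1/61240 ≈ -1.6329e-5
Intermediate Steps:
A(z) = -133 (A(z) = -155 + 22 = -133)
1/(A(122 - 157) - 61107) = 1/(-133 - 61107) = 1/(-61240) = -1/61240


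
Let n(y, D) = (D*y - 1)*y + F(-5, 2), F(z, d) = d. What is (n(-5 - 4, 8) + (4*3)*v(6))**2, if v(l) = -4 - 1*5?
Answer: 303601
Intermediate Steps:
v(l) = -9 (v(l) = -4 - 5 = -9)
n(y, D) = 2 + y*(-1 + D*y) (n(y, D) = (D*y - 1)*y + 2 = (-1 + D*y)*y + 2 = y*(-1 + D*y) + 2 = 2 + y*(-1 + D*y))
(n(-5 - 4, 8) + (4*3)*v(6))**2 = ((2 - (-5 - 4) + 8*(-5 - 4)**2) + (4*3)*(-9))**2 = ((2 - 1*(-9) + 8*(-9)**2) + 12*(-9))**2 = ((2 + 9 + 8*81) - 108)**2 = ((2 + 9 + 648) - 108)**2 = (659 - 108)**2 = 551**2 = 303601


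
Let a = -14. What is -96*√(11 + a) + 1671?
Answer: 1671 - 96*I*√3 ≈ 1671.0 - 166.28*I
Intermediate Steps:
-96*√(11 + a) + 1671 = -96*√(11 - 14) + 1671 = -96*I*√3 + 1671 = 1671 - 96*I*√3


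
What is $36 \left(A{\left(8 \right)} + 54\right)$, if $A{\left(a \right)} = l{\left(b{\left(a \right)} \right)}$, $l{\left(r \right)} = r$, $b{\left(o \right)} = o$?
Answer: $2232$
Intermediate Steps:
$A{\left(a \right)} = a$
$36 \left(A{\left(8 \right)} + 54\right) = 36 \left(8 + 54\right) = 36 \cdot 62 = 2232$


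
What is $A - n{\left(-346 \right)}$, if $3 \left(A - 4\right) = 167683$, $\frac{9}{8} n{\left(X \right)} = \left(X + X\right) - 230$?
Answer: $\frac{510461}{9} \approx 56718.0$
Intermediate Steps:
$n{\left(X \right)} = - \frac{1840}{9} + \frac{16 X}{9}$ ($n{\left(X \right)} = \frac{8 \left(\left(X + X\right) - 230\right)}{9} = \frac{8 \left(2 X - 230\right)}{9} = \frac{8 \left(-230 + 2 X\right)}{9} = - \frac{1840}{9} + \frac{16 X}{9}$)
$A = \frac{167695}{3}$ ($A = 4 + \frac{1}{3} \cdot 167683 = 4 + \frac{167683}{3} = \frac{167695}{3} \approx 55898.0$)
$A - n{\left(-346 \right)} = \frac{167695}{3} - \left(- \frac{1840}{9} + \frac{16}{9} \left(-346\right)\right) = \frac{167695}{3} - \left(- \frac{1840}{9} - \frac{5536}{9}\right) = \frac{167695}{3} - - \frac{7376}{9} = \frac{167695}{3} + \frac{7376}{9} = \frac{510461}{9}$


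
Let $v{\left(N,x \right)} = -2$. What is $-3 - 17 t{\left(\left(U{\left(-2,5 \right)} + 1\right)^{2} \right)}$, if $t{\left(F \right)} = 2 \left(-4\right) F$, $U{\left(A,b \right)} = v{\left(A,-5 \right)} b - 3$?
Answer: $19581$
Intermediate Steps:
$U{\left(A,b \right)} = -3 - 2 b$ ($U{\left(A,b \right)} = - 2 b - 3 = -3 - 2 b$)
$t{\left(F \right)} = - 8 F$
$-3 - 17 t{\left(\left(U{\left(-2,5 \right)} + 1\right)^{2} \right)} = -3 - 17 \left(- 8 \left(\left(-3 - 10\right) + 1\right)^{2}\right) = -3 - 17 \left(- 8 \left(-13 + 1\right)^{2}\right) = -3 - 17 \left(- 8 \left(-12\right)^{2}\right) = -3 - 17 \left(\left(-8\right) 144\right) = -3 - -19584 = -3 + 19584 = 19581$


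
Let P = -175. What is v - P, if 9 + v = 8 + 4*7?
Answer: 202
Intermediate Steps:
v = 27 (v = -9 + (8 + 4*7) = -9 + (8 + 28) = -9 + 36 = 27)
v - P = 27 - 1*(-175) = 27 + 175 = 202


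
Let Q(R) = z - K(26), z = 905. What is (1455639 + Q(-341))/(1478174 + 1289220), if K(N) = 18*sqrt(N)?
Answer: 728272/1383697 - 9*sqrt(26)/1383697 ≈ 0.52629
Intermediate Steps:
Q(R) = 905 - 18*sqrt(26)
(1455639 + Q(-341))/(1478174 + 1289220) = (1455639 + (905 - 18*sqrt(26)))/(1478174 + 1289220) = (1456544 - 18*sqrt(26))/2767394 = (1456544 - 18*sqrt(26))*(1/2767394) = 728272/1383697 - 9*sqrt(26)/1383697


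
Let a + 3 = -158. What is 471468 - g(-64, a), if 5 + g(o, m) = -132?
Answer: 471605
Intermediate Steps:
a = -161 (a = -3 - 158 = -161)
g(o, m) = -137 (g(o, m) = -5 - 132 = -137)
471468 - g(-64, a) = 471468 - 1*(-137) = 471468 + 137 = 471605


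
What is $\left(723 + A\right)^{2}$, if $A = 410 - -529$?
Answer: $2762244$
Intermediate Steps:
$A = 939$ ($A = 410 + 529 = 939$)
$\left(723 + A\right)^{2} = \left(723 + 939\right)^{2} = 1662^{2} = 2762244$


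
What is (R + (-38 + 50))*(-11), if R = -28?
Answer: 176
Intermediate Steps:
(R + (-38 + 50))*(-11) = (-28 + (-38 + 50))*(-11) = (-28 + 12)*(-11) = -16*(-11) = 176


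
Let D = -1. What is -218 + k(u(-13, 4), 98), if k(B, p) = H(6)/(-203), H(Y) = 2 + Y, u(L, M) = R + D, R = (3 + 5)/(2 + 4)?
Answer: -44262/203 ≈ -218.04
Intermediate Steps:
R = 4/3 (R = 8/6 = 8*(⅙) = 4/3 ≈ 1.3333)
u(L, M) = ⅓ (u(L, M) = 4/3 - 1 = ⅓)
k(B, p) = -8/203 (k(B, p) = (2 + 6)/(-203) = 8*(-1/203) = -8/203)
-218 + k(u(-13, 4), 98) = -218 - 8/203 = -44262/203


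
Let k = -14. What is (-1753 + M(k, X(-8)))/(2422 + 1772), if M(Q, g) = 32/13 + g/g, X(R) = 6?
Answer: -11372/27261 ≈ -0.41715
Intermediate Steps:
M(Q, g) = 45/13 (M(Q, g) = 32*(1/13) + 1 = 32/13 + 1 = 45/13)
(-1753 + M(k, X(-8)))/(2422 + 1772) = (-1753 + 45/13)/(2422 + 1772) = -22744/13/4194 = -22744/13*1/4194 = -11372/27261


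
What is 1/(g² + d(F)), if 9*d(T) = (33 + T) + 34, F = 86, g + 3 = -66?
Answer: 1/4778 ≈ 0.00020929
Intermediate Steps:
g = -69 (g = -3 - 66 = -69)
d(T) = 67/9 + T/9 (d(T) = ((33 + T) + 34)/9 = (67 + T)/9 = 67/9 + T/9)
1/(g² + d(F)) = 1/((-69)² + (67/9 + (⅑)*86)) = 1/(4761 + (67/9 + 86/9)) = 1/(4761 + 17) = 1/4778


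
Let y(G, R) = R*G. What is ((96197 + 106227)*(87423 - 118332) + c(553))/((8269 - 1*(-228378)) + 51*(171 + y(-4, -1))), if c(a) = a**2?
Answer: -6256417607/245572 ≈ -25477.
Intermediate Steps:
y(G, R) = G*R
((96197 + 106227)*(87423 - 118332) + c(553))/((8269 - 1*(-228378)) + 51*(171 + y(-4, -1))) = ((96197 + 106227)*(87423 - 118332) + 553**2)/((8269 - 1*(-228378)) + 51*(171 - 4*(-1))) = (202424*(-30909) + 305809)/((8269 + 228378) + 51*(171 + 4)) = (-6256723416 + 305809)/(236647 + 51*175) = -6256417607/(236647 + 8925) = -6256417607/245572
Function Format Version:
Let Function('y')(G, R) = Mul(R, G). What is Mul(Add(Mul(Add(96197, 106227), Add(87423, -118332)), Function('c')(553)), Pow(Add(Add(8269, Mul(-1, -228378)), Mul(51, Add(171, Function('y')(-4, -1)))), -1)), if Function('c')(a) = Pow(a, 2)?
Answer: Rational(-6256417607, 245572) ≈ -25477.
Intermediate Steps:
Function('y')(G, R) = Mul(G, R)
Mul(Add(Mul(Add(96197, 106227), Add(87423, -118332)), Function('c')(553)), Pow(Add(Add(8269, Mul(-1, -228378)), Mul(51, Add(171, Function('y')(-4, -1)))), -1)) = Mul(Add(Mul(Add(96197, 106227), Add(87423, -118332)), Pow(553, 2)), Pow(Add(Add(8269, Mul(-1, -228378)), Mul(51, Add(171, Mul(-4, -1)))), -1)) = Mul(Add(Mul(202424, -30909), 305809), Pow(Add(Add(8269, 228378), Mul(51, Add(171, 4))), -1)) = Mul(Add(-6256723416, 305809), Pow(Add(236647, Mul(51, 175)), -1)) = Mul(-6256417607, Pow(Add(236647, 8925), -1)) = Mul(-6256417607, Pow(245572, -1)) = Mul(-6256417607, Rational(1, 245572)) = Rational(-6256417607, 245572)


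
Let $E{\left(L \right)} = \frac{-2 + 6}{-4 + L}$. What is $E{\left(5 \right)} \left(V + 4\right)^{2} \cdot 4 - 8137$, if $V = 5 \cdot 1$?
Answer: $-6841$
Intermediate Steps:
$V = 5$
$E{\left(L \right)} = \frac{4}{-4 + L}$
$E{\left(5 \right)} \left(V + 4\right)^{2} \cdot 4 - 8137 = \frac{4}{-4 + 5} \left(5 + 4\right)^{2} \cdot 4 - 8137 = \frac{4}{1} \cdot 9^{2} \cdot 4 - 8137 = 4 \cdot 1 \cdot 81 \cdot 4 - 8137 = 4 \cdot 81 \cdot 4 - 8137 = 324 \cdot 4 - 8137 = 1296 - 8137 = -6841$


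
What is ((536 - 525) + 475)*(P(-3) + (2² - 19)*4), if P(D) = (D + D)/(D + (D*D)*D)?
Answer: -145314/5 ≈ -29063.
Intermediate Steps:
P(D) = 2*D/(D + D³) (P(D) = (2*D)/(D + D²*D) = (2*D)/(D + D³) = 2*D/(D + D³))
((536 - 525) + 475)*(P(-3) + (2² - 19)*4) = ((536 - 525) + 475)*(2/(1 + (-3)²) + (2² - 19)*4) = (11 + 475)*(2/(1 + 9) + (4 - 19)*4) = 486*(2/10 - 15*4) = 486*(2*(⅒) - 60) = 486*(⅕ - 60) = 486*(-299/5) = -145314/5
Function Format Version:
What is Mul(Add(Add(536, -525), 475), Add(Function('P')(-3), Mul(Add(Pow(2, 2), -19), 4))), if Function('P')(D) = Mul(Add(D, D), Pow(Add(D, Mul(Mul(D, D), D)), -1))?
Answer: Rational(-145314, 5) ≈ -29063.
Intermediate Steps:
Function('P')(D) = Mul(2, D, Pow(Add(D, Pow(D, 3)), -1)) (Function('P')(D) = Mul(Mul(2, D), Pow(Add(D, Mul(Pow(D, 2), D)), -1)) = Mul(Mul(2, D), Pow(Add(D, Pow(D, 3)), -1)) = Mul(2, D, Pow(Add(D, Pow(D, 3)), -1)))
Mul(Add(Add(536, -525), 475), Add(Function('P')(-3), Mul(Add(Pow(2, 2), -19), 4))) = Mul(Add(Add(536, -525), 475), Add(Mul(2, Pow(Add(1, Pow(-3, 2)), -1)), Mul(Add(Pow(2, 2), -19), 4))) = Mul(Add(11, 475), Add(Mul(2, Pow(Add(1, 9), -1)), Mul(Add(4, -19), 4))) = Mul(486, Add(Mul(2, Pow(10, -1)), Mul(-15, 4))) = Mul(486, Add(Mul(2, Rational(1, 10)), -60)) = Mul(486, Add(Rational(1, 5), -60)) = Mul(486, Rational(-299, 5)) = Rational(-145314, 5)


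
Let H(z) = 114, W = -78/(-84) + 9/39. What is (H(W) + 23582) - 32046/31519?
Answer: 746842178/31519 ≈ 23695.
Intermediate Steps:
W = 211/182 (W = -78*(-1/84) + 9*(1/39) = 13/14 + 3/13 = 211/182 ≈ 1.1593)
(H(W) + 23582) - 32046/31519 = (114 + 23582) - 32046/31519 = 23696 - 32046*1/31519 = 23696 - 32046/31519 = 746842178/31519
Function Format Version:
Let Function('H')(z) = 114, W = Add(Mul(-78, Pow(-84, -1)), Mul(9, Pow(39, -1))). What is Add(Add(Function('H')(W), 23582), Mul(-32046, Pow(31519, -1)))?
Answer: Rational(746842178, 31519) ≈ 23695.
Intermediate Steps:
W = Rational(211, 182) (W = Add(Mul(-78, Rational(-1, 84)), Mul(9, Rational(1, 39))) = Add(Rational(13, 14), Rational(3, 13)) = Rational(211, 182) ≈ 1.1593)
Add(Add(Function('H')(W), 23582), Mul(-32046, Pow(31519, -1))) = Add(Add(114, 23582), Mul(-32046, Pow(31519, -1))) = Add(23696, Mul(-32046, Rational(1, 31519))) = Add(23696, Rational(-32046, 31519)) = Rational(746842178, 31519)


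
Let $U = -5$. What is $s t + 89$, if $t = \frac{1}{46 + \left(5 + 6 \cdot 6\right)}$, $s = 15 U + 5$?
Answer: $\frac{7673}{87} \approx 88.195$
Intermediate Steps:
$s = -70$ ($s = 15 \left(-5\right) + 5 = -75 + 5 = -70$)
$t = \frac{1}{87}$ ($t = \frac{1}{46 + \left(5 + 36\right)} = \frac{1}{46 + 41} = \frac{1}{87} \approx 0.011494$)
$s t + 89 = \left(-70\right) \frac{1}{87} + 89 = - \frac{70}{87} + 89 = \frac{7673}{87}$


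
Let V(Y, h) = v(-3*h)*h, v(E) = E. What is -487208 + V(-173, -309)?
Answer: -773651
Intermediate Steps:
V(Y, h) = -3*h² (V(Y, h) = (-3*h)*h = -3*h²)
-487208 + V(-173, -309) = -487208 - 3*(-309)² = -487208 - 3*95481 = -487208 - 286443 = -773651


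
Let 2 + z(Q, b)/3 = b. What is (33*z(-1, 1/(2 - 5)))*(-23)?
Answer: 5313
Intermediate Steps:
z(Q, b) = -6 + 3*b
(33*z(-1, 1/(2 - 5)))*(-23) = (33*(-6 + 3/(2 - 5)))*(-23) = (33*(-6 + 3/(-3)))*(-23) = (33*(-6 + 3*(-⅓)))*(-23) = (33*(-6 - 1))*(-23) = (33*(-7))*(-23) = -231*(-23) = 5313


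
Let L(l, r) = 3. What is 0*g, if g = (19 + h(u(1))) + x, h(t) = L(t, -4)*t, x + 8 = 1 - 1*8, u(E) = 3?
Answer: 0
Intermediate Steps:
x = -15 (x = -8 + (1 - 1*8) = -8 + (1 - 8) = -8 - 7 = -15)
h(t) = 3*t
g = 13 (g = (19 + 3*3) - 15 = (19 + 9) - 15 = 28 - 15 = 13)
0*g = 0*13 = 0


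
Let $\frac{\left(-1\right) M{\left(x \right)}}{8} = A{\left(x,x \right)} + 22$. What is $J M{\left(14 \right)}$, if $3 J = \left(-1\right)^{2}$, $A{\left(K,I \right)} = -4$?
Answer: $-48$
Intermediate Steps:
$J = \frac{1}{3}$ ($J = \frac{\left(-1\right)^{2}}{3} = \frac{1}{3} \cdot 1 = \frac{1}{3} \approx 0.33333$)
$M{\left(x \right)} = -144$ ($M{\left(x \right)} = - 8 \left(-4 + 22\right) = \left(-8\right) 18 = -144$)
$J M{\left(14 \right)} = \frac{1}{3} \left(-144\right) = -48$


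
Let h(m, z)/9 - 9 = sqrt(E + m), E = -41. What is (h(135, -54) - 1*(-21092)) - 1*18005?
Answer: 3168 + 9*sqrt(94) ≈ 3255.3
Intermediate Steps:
h(m, z) = 81 + 9*sqrt(-41 + m)
(h(135, -54) - 1*(-21092)) - 1*18005 = ((81 + 9*sqrt(-41 + 135)) - 1*(-21092)) - 1*18005 = ((81 + 9*sqrt(94)) + 21092) - 18005 = (21173 + 9*sqrt(94)) - 18005 = 3168 + 9*sqrt(94)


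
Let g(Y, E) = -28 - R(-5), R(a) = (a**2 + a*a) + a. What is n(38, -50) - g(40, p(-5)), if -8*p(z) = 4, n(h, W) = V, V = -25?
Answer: 48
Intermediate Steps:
n(h, W) = -25
R(a) = a + 2*a**2 (R(a) = (a**2 + a**2) + a = 2*a**2 + a = a + 2*a**2)
p(z) = -1/2 (p(z) = -1/8*4 = -1/2)
g(Y, E) = -73 (g(Y, E) = -28 - (-5)*(1 + 2*(-5)) = -28 - (-5)*(1 - 10) = -28 - (-5)*(-9) = -28 - 1*45 = -28 - 45 = -73)
n(38, -50) - g(40, p(-5)) = -25 - 1*(-73) = -25 + 73 = 48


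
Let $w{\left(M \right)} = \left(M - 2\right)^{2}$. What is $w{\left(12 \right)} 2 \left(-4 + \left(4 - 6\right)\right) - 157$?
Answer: $-1357$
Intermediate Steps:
$w{\left(M \right)} = \left(-2 + M\right)^{2}$
$w{\left(12 \right)} 2 \left(-4 + \left(4 - 6\right)\right) - 157 = \left(-2 + 12\right)^{2} \cdot 2 \left(-4 + \left(4 - 6\right)\right) - 157 = 10^{2} \cdot 2 \left(-4 + \left(4 - 6\right)\right) - 157 = 100 \cdot 2 \left(-4 - 2\right) - 157 = 100 \cdot 2 \left(-6\right) - 157 = 100 \left(-12\right) - 157 = -1200 - 157 = -1357$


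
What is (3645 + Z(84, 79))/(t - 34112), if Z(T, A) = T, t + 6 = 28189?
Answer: -339/539 ≈ -0.62894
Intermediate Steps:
t = 28183 (t = -6 + 28189 = 28183)
(3645 + Z(84, 79))/(t - 34112) = (3645 + 84)/(28183 - 34112) = 3729/(-5929) = 3729*(-1/5929) = -339/539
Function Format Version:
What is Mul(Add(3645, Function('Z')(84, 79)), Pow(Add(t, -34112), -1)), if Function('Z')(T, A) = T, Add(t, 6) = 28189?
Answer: Rational(-339, 539) ≈ -0.62894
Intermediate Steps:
t = 28183 (t = Add(-6, 28189) = 28183)
Mul(Add(3645, Function('Z')(84, 79)), Pow(Add(t, -34112), -1)) = Mul(Add(3645, 84), Pow(Add(28183, -34112), -1)) = Mul(3729, Pow(-5929, -1)) = Mul(3729, Rational(-1, 5929)) = Rational(-339, 539)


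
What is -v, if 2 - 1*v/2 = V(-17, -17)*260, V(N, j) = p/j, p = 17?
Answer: -524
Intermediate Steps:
V(N, j) = 17/j
v = 524 (v = 4 - 2*17/(-17)*260 = 4 - 2*17*(-1/17)*260 = 4 - (-2)*260 = 4 - 2*(-260) = 4 + 520 = 524)
-v = -1*524 = -524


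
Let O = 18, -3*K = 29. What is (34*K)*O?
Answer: -5916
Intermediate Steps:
K = -29/3 (K = -⅓*29 = -29/3 ≈ -9.6667)
(34*K)*O = (34*(-29/3))*18 = -986/3*18 = -5916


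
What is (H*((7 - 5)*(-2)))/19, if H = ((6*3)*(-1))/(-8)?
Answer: -9/19 ≈ -0.47368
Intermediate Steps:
H = 9/4 (H = (18*(-1))*(-⅛) = -18*(-⅛) = 9/4 ≈ 2.2500)
(H*((7 - 5)*(-2)))/19 = (9*((7 - 5)*(-2))/4)/19 = (9*(2*(-2))/4)*(1/19) = ((9/4)*(-4))*(1/19) = -9*1/19 = -9/19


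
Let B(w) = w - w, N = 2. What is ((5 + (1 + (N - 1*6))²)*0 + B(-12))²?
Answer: 0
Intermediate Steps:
B(w) = 0
((5 + (1 + (N - 1*6))²)*0 + B(-12))² = ((5 + (1 + (2 - 1*6))²)*0 + 0)² = ((5 + (1 + (2 - 6))²)*0 + 0)² = ((5 + (1 - 4)²)*0 + 0)² = ((5 + (-3)²)*0 + 0)² = ((5 + 9)*0 + 0)² = (14*0 + 0)² = (0 + 0)² = 0² = 0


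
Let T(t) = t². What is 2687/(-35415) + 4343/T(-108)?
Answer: 13607353/45897840 ≈ 0.29647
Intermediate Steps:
2687/(-35415) + 4343/T(-108) = 2687/(-35415) + 4343/((-108)²) = 2687*(-1/35415) + 4343/11664 = -2687/35415 + 4343*(1/11664) = -2687/35415 + 4343/11664 = 13607353/45897840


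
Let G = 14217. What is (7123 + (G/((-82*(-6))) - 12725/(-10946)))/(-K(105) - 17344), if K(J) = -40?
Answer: -2140128451/5177195296 ≈ -0.41338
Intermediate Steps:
(7123 + (G/((-82*(-6))) - 12725/(-10946)))/(-K(105) - 17344) = (7123 + (14217/((-82*(-6))) - 12725/(-10946)))/(-1*(-40) - 17344) = (7123 + (14217/492 - 12725*(-1/10946)))/(40 - 17344) = (7123 + (14217*(1/492) + 12725/10946))/(-17304) = (7123 + (4739/164 + 12725/10946))*(-1/17304) = (7123 + 26979997/897572)*(-1/17304) = (6420385353/897572)*(-1/17304) = -2140128451/5177195296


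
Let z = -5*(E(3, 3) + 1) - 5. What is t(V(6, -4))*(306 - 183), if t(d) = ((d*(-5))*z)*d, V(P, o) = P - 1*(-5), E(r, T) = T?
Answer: 1860375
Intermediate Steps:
V(P, o) = 5 + P (V(P, o) = P + 5 = 5 + P)
z = -25 (z = -5*(3 + 1) - 5 = -5*4 - 5 = -20 - 5 = -25)
t(d) = 125*d² (t(d) = ((d*(-5))*(-25))*d = (-5*d*(-25))*d = (125*d)*d = 125*d²)
t(V(6, -4))*(306 - 183) = (125*(5 + 6)²)*(306 - 183) = (125*11²)*123 = (125*121)*123 = 15125*123 = 1860375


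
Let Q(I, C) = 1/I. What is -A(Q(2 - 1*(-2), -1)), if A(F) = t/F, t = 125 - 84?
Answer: -164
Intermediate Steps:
t = 41
A(F) = 41/F
-A(Q(2 - 1*(-2), -1)) = -41/(1/(2 - 1*(-2))) = -41/(1/(2 + 2)) = -41/(1/4) = -41/1/4 = -41*4 = -1*164 = -164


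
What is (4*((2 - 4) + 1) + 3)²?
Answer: 1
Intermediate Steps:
(4*((2 - 4) + 1) + 3)² = (4*(-2 + 1) + 3)² = (4*(-1) + 3)² = (-4 + 3)² = (-1)² = 1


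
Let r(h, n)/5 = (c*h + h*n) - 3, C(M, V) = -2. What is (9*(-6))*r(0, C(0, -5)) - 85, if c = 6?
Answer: 725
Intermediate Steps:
r(h, n) = -15 + 30*h + 5*h*n (r(h, n) = 5*((6*h + h*n) - 3) = 5*(-3 + 6*h + h*n) = -15 + 30*h + 5*h*n)
(9*(-6))*r(0, C(0, -5)) - 85 = (9*(-6))*(-15 + 30*0 + 5*0*(-2)) - 85 = -54*(-15 + 0 + 0) - 85 = -54*(-15) - 85 = 810 - 85 = 725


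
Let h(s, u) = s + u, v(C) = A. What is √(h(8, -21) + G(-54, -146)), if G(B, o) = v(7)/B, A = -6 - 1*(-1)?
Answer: I*√4182/18 ≈ 3.5927*I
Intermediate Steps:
A = -5 (A = -6 + 1 = -5)
v(C) = -5
G(B, o) = -5/B
√(h(8, -21) + G(-54, -146)) = √((8 - 21) - 5/(-54)) = √(-13 - 5*(-1/54)) = √(-13 + 5/54) = √(-697/54) = I*√4182/18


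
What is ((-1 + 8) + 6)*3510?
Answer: 45630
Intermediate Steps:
((-1 + 8) + 6)*3510 = (7 + 6)*3510 = 13*3510 = 45630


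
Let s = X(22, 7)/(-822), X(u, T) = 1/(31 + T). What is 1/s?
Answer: -31236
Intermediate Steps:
s = -1/31236 (s = 1/((31 + 7)*(-822)) = -1/822/38 = (1/38)*(-1/822) = -1/31236 ≈ -3.2014e-5)
1/s = 1/(-1/31236) = -31236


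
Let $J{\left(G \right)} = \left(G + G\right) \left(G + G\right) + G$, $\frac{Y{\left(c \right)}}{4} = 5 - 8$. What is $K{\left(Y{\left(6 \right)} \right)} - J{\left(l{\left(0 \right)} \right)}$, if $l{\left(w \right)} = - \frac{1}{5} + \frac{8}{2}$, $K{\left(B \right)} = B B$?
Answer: $\frac{2061}{25} \approx 82.44$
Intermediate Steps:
$Y{\left(c \right)} = -12$ ($Y{\left(c \right)} = 4 \left(5 - 8\right) = 4 \left(-3\right) = -12$)
$K{\left(B \right)} = B^{2}$
$l{\left(w \right)} = \frac{19}{5}$ ($l{\left(w \right)} = \left(-1\right) \frac{1}{5} + 8 \cdot \frac{1}{2} = - \frac{1}{5} + 4 = \frac{19}{5}$)
$J{\left(G \right)} = G + 4 G^{2}$ ($J{\left(G \right)} = 2 G 2 G + G = 4 G^{2} + G = G + 4 G^{2}$)
$K{\left(Y{\left(6 \right)} \right)} - J{\left(l{\left(0 \right)} \right)} = \left(-12\right)^{2} - \frac{19 \left(1 + 4 \cdot \frac{19}{5}\right)}{5} = 144 - \frac{19 \left(1 + \frac{76}{5}\right)}{5} = 144 - \frac{19}{5} \cdot \frac{81}{5} = 144 - \frac{1539}{25} = \frac{2061}{25}$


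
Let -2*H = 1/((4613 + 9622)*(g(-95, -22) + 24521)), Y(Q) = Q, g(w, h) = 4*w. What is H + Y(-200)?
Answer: -137458854001/687294270 ≈ -200.00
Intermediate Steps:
H = -1/687294270 (H = -1/((4613 + 9622)*(4*(-95) + 24521))/2 = -1/(14235*(-380 + 24521))/2 = -1/(2*(14235*24141)) = -1/2/343647135 = -1/2*1/343647135 = -1/687294270 ≈ -1.4550e-9)
H + Y(-200) = -1/687294270 - 200 = -137458854001/687294270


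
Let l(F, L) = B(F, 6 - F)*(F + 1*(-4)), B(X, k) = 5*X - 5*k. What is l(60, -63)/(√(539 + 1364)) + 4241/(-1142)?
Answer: -4241/1142 + 31920*√1903/1903 ≈ 728.00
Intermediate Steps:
B(X, k) = -5*k + 5*X
l(F, L) = (-30 + 10*F)*(-4 + F) (l(F, L) = (-5*(6 - F) + 5*F)*(F + 1*(-4)) = ((-30 + 5*F) + 5*F)*(F - 4) = (-30 + 10*F)*(-4 + F))
l(60, -63)/(√(539 + 1364)) + 4241/(-1142) = (10*(-4 + 60)*(-3 + 60))/(√(539 + 1364)) + 4241/(-1142) = (10*56*57)/(√1903) + 4241*(-1/1142) = 31920*(√1903/1903) - 4241/1142 = 31920*√1903/1903 - 4241/1142 = -4241/1142 + 31920*√1903/1903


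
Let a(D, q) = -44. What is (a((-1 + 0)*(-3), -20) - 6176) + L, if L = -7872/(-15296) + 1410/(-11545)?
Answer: -3432296611/551851 ≈ -6219.6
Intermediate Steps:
L = 216609/551851 (L = -7872*(-1/15296) + 1410*(-1/11545) = 123/239 - 282/2309 = 216609/551851 ≈ 0.39251)
(a((-1 + 0)*(-3), -20) - 6176) + L = (-44 - 6176) + 216609/551851 = -6220 + 216609/551851 = -3432296611/551851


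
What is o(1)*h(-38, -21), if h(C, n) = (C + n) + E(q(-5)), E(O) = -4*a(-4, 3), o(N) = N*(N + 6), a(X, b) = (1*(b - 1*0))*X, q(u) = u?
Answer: -77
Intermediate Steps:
a(X, b) = X*b (a(X, b) = (1*(b + 0))*X = (1*b)*X = b*X = X*b)
o(N) = N*(6 + N)
E(O) = 48 (E(O) = -(-16)*3 = -4*(-12) = 48)
h(C, n) = 48 + C + n (h(C, n) = (C + n) + 48 = 48 + C + n)
o(1)*h(-38, -21) = (1*(6 + 1))*(48 - 38 - 21) = (1*7)*(-11) = 7*(-11) = -77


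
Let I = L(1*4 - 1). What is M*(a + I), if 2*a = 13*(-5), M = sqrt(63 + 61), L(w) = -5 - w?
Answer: -81*sqrt(31) ≈ -450.99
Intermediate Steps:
M = 2*sqrt(31) (M = sqrt(124) = 2*sqrt(31) ≈ 11.136)
I = -8 (I = -5 - (1*4 - 1) = -5 - (4 - 1) = -5 - 1*3 = -5 - 3 = -8)
a = -65/2 (a = (13*(-5))/2 = (1/2)*(-65) = -65/2 ≈ -32.500)
M*(a + I) = (2*sqrt(31))*(-65/2 - 8) = (2*sqrt(31))*(-81/2) = -81*sqrt(31)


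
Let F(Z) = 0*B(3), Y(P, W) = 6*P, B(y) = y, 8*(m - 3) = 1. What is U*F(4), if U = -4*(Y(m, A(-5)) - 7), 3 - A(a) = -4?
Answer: 0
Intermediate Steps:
m = 25/8 (m = 3 + (⅛)*1 = 3 + ⅛ = 25/8 ≈ 3.1250)
A(a) = 7 (A(a) = 3 - 1*(-4) = 3 + 4 = 7)
U = -47 (U = -4*(6*(25/8) - 7) = -4*(75/4 - 7) = -4*47/4 = -47)
F(Z) = 0 (F(Z) = 0*3 = 0)
U*F(4) = -47*0 = 0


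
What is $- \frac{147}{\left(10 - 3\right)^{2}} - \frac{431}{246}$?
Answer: $- \frac{1169}{246} \approx -4.752$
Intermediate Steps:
$- \frac{147}{\left(10 - 3\right)^{2}} - \frac{431}{246} = - \frac{147}{7^{2}} - \frac{431}{246} = - \frac{147}{49} - \frac{431}{246} = \left(-147\right) \frac{1}{49} - \frac{431}{246} = -3 - \frac{431}{246} = - \frac{1169}{246}$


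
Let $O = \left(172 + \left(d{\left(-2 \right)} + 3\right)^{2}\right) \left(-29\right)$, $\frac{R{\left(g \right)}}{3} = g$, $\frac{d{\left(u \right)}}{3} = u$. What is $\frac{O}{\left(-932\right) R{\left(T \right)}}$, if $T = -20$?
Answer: $- \frac{5249}{55920} \approx -0.093866$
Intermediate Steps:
$d{\left(u \right)} = 3 u$
$R{\left(g \right)} = 3 g$
$O = -5249$ ($O = \left(172 + \left(3 \left(-2\right) + 3\right)^{2}\right) \left(-29\right) = \left(172 + \left(-6 + 3\right)^{2}\right) \left(-29\right) = \left(172 + \left(-3\right)^{2}\right) \left(-29\right) = \left(172 + 9\right) \left(-29\right) = 181 \left(-29\right) = -5249$)
$\frac{O}{\left(-932\right) R{\left(T \right)}} = - \frac{5249}{\left(-932\right) 3 \left(-20\right)} = - \frac{5249}{\left(-932\right) \left(-60\right)} = - \frac{5249}{55920}$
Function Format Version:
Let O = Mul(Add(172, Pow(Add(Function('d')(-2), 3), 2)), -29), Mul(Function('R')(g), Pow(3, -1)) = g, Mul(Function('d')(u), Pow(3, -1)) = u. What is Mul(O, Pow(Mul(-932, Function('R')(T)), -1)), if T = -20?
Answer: Rational(-5249, 55920) ≈ -0.093866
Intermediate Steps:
Function('d')(u) = Mul(3, u)
Function('R')(g) = Mul(3, g)
O = -5249 (O = Mul(Add(172, Pow(Add(Mul(3, -2), 3), 2)), -29) = Mul(Add(172, Pow(Add(-6, 3), 2)), -29) = Mul(Add(172, Pow(-3, 2)), -29) = Mul(Add(172, 9), -29) = Mul(181, -29) = -5249)
Mul(O, Pow(Mul(-932, Function('R')(T)), -1)) = Mul(-5249, Pow(Mul(-932, Mul(3, -20)), -1)) = Mul(-5249, Pow(Mul(-932, -60), -1)) = Mul(-5249, Pow(55920, -1)) = Mul(-5249, Rational(1, 55920)) = Rational(-5249, 55920)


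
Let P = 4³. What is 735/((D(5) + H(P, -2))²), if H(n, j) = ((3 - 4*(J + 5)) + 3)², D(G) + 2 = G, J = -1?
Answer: 735/10609 ≈ 0.069281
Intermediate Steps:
D(G) = -2 + G
P = 64
H(n, j) = 100 (H(n, j) = ((3 - 4*(-1 + 5)) + 3)² = ((3 - 4*4) + 3)² = ((3 - 1*16) + 3)² = ((3 - 16) + 3)² = (-13 + 3)² = (-10)² = 100)
735/((D(5) + H(P, -2))²) = 735/(((-2 + 5) + 100)²) = 735/((3 + 100)²) = 735/(103²) = 735/10609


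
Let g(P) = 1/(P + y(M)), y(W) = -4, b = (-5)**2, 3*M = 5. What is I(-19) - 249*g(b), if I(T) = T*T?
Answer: 2444/7 ≈ 349.14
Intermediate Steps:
M = 5/3 (M = (1/3)*5 = 5/3 ≈ 1.6667)
b = 25
I(T) = T**2
g(P) = 1/(-4 + P) (g(P) = 1/(P - 4) = 1/(-4 + P))
I(-19) - 249*g(b) = (-19)**2 - 249/(-4 + 25) = 361 - 249/21 = 361 - 249*1/21 = 361 - 83/7 = 2444/7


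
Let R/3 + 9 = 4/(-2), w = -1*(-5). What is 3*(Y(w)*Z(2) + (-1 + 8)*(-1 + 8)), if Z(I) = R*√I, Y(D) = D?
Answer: 147 - 495*√2 ≈ -553.04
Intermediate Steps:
w = 5
R = -33 (R = -27 + 3*(4/(-2)) = -27 + 3*(4*(-½)) = -27 + 3*(-2) = -27 - 6 = -33)
Z(I) = -33*√I
3*(Y(w)*Z(2) + (-1 + 8)*(-1 + 8)) = 3*(5*(-33*√2) + (-1 + 8)*(-1 + 8)) = 3*(-165*√2 + 7*7) = 3*(-165*√2 + 49) = 3*(49 - 165*√2) = 147 - 495*√2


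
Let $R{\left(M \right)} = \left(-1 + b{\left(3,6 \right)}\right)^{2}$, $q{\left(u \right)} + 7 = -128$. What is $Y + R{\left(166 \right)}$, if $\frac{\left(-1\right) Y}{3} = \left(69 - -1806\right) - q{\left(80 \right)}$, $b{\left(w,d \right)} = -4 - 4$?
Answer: $-5949$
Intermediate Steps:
$b{\left(w,d \right)} = -8$ ($b{\left(w,d \right)} = -4 - 4 = -8$)
$q{\left(u \right)} = -135$ ($q{\left(u \right)} = -7 - 128 = -135$)
$Y = -6030$ ($Y = - 3 \left(\left(69 - -1806\right) - -135\right) = - 3 \left(\left(69 + 1806\right) + 135\right) = - 3 \left(1875 + 135\right) = \left(-3\right) 2010 = -6030$)
$R{\left(M \right)} = 81$ ($R{\left(M \right)} = \left(-1 - 8\right)^{2} = \left(-9\right)^{2} = 81$)
$Y + R{\left(166 \right)} = -6030 + 81 = -5949$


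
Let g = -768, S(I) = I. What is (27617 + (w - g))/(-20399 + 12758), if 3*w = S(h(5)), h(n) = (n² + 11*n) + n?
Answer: -85240/22923 ≈ -3.7185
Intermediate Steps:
h(n) = n² + 12*n
w = 85/3 (w = (5*(12 + 5))/3 = (5*17)/3 = (⅓)*85 = 85/3 ≈ 28.333)
(27617 + (w - g))/(-20399 + 12758) = (27617 + (85/3 - 1*(-768)))/(-20399 + 12758) = (27617 + (85/3 + 768))/(-7641) = (27617 + 2389/3)*(-1/7641) = (85240/3)*(-1/7641) = -85240/22923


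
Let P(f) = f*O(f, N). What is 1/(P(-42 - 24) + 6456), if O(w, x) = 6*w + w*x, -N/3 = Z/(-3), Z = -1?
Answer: 1/28236 ≈ 3.5416e-5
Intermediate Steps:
N = -1 (N = -(-3)/(-3) = -(-3)*(-1)/3 = -3*⅓ = -1)
P(f) = 5*f² (P(f) = f*(f*(6 - 1)) = f*(f*5) = f*(5*f) = 5*f²)
1/(P(-42 - 24) + 6456) = 1/(5*(-42 - 24)² + 6456) = 1/(5*(-66)² + 6456) = 1/(5*4356 + 6456) = 1/(21780 + 6456) = 1/28236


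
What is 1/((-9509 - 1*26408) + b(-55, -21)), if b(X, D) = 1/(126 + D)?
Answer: -105/3771284 ≈ -2.7842e-5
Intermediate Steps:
1/((-9509 - 1*26408) + b(-55, -21)) = 1/((-9509 - 1*26408) + 1/(126 - 21)) = 1/((-9509 - 26408) + 1/105) = 1/(-35917 + 1/105) = 1/(-3771284/105) = -105/3771284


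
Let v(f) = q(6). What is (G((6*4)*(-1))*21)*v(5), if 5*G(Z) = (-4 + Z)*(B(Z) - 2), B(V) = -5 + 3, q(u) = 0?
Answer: 0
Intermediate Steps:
B(V) = -2
v(f) = 0
G(Z) = 16/5 - 4*Z/5 (G(Z) = ((-4 + Z)*(-2 - 2))/5 = ((-4 + Z)*(-4))/5 = (16 - 4*Z)/5 = 16/5 - 4*Z/5)
(G((6*4)*(-1))*21)*v(5) = ((16/5 - 4*6*4*(-1)/5)*21)*0 = ((16/5 - 96*(-1)/5)*21)*0 = ((16/5 - 4/5*(-24))*21)*0 = ((16/5 + 96/5)*21)*0 = ((112/5)*21)*0 = (2352/5)*0 = 0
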